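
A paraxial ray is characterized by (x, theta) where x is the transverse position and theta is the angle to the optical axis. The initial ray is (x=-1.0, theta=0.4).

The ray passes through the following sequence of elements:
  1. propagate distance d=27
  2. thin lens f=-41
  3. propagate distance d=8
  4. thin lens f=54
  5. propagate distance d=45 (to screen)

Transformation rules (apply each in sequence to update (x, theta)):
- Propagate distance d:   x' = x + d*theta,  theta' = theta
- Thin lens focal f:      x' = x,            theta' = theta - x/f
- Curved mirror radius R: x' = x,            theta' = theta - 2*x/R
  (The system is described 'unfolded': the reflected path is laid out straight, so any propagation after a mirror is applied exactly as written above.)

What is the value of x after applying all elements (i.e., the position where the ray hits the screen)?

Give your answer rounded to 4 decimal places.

Initial: x=-1.0000 theta=0.4000
After 1 (propagate distance d=27): x=9.8000 theta=0.4000
After 2 (thin lens f=-41): x=9.8000 theta=131/205 (≈0.6390)
After 3 (propagate distance d=8): x=3057/205 (≈14.9122) theta=131/205 (≈0.6390)
After 4 (thin lens f=54): x=3057/205 (≈14.9122) theta=1339/3690 (≈0.3629)
After 5 (propagate distance d=45 (to screen)): x=12809/410 (≈31.2415) theta=1339/3690 (≈0.3629)
Rounded to 4 decimal places: x = 31.2415

Answer: 31.2415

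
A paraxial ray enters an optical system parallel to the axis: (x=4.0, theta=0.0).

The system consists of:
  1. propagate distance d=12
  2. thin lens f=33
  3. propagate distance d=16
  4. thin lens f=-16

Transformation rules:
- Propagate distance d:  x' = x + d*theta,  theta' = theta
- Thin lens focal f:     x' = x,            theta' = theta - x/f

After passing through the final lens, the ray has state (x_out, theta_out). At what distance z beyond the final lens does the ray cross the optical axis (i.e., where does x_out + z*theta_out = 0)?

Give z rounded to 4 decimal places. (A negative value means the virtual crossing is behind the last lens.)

Answer: -272.0000

Derivation:
Initial: x=4.0000 theta=0.0000
After 1 (propagate distance d=12): x=4.0000 theta=0.0000
After 2 (thin lens f=33): x=4.0000 theta=-4/33 (≈-0.1212)
After 3 (propagate distance d=16): x=68/33 (≈2.0606) theta=-4/33 (≈-0.1212)
After 4 (thin lens f=-16): x=68/33 (≈2.0606) theta=1/132 (≈0.0076)
z_focus = -x_out/theta_out = -(68/33)/(1/132) = -272.0000
Rounded to 4 decimal places: z = -272.0000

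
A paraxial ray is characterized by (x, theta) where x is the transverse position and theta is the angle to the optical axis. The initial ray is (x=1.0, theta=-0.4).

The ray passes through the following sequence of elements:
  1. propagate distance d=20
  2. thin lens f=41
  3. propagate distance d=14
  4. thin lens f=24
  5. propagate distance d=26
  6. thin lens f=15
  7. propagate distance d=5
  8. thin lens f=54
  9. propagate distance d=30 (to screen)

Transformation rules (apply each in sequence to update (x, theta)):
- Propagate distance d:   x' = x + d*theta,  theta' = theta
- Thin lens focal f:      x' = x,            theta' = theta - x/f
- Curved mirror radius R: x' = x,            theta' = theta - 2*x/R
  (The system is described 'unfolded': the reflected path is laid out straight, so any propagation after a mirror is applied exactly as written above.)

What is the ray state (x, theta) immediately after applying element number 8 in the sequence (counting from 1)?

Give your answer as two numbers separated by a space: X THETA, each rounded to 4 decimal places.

Answer: -2.4261 0.5817

Derivation:
Initial: x=1.0000 theta=-0.4000
After 1 (propagate distance d=20): x=-7.0000 theta=-0.4000
After 2 (thin lens f=41): x=-7.0000 theta=-47/205 (≈-0.2293)
After 3 (propagate distance d=14): x=-2093/205 (≈-10.2098) theta=-47/205 (≈-0.2293)
After 4 (thin lens f=24): x=-2093/205 (≈-10.2098) theta=193/984 (≈0.1961)
After 5 (propagate distance d=26): x=-12571/2460 (≈-5.1102) theta=193/984 (≈0.1961)
After 6 (thin lens f=15): x=-12571/2460 (≈-5.1102) theta=39617/73800 (≈0.5368)
After 7 (propagate distance d=5): x=-35809/14760 (≈-2.4261) theta=39617/73800 (≈0.5368)
After 8 (thin lens f=54): x=-35809/14760 (≈-2.4261) theta=2318363/3985200 (≈0.5817)
Rounded to 4 decimal places: x = -2.4261, theta = 0.5817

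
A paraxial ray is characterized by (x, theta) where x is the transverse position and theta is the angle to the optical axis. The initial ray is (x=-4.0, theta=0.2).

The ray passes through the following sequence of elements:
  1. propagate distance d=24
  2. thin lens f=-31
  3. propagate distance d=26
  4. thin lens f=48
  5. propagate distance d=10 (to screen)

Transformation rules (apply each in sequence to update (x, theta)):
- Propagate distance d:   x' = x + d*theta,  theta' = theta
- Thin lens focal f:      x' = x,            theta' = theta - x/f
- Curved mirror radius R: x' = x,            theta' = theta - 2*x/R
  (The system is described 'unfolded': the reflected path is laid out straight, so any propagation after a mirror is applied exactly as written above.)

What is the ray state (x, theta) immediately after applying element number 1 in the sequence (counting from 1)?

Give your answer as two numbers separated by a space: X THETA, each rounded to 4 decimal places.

Answer: 0.8000 0.2000

Derivation:
Initial: x=-4.0000 theta=0.2000
After 1 (propagate distance d=24): x=0.8000 theta=0.2000
Rounded to 4 decimal places: x = 0.8000, theta = 0.2000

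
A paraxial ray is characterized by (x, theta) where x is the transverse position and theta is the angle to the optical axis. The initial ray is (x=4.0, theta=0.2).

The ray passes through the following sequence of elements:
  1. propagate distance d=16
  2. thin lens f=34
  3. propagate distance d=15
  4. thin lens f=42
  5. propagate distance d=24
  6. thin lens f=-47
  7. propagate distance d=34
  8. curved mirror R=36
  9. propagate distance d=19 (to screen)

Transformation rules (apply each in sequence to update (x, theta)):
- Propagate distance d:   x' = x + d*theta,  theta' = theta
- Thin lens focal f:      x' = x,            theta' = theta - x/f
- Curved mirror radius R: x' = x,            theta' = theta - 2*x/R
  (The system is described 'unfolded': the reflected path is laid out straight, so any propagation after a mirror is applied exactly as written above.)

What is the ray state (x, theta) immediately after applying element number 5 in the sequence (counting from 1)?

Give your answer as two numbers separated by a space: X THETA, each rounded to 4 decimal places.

Initial: x=4.0000 theta=0.2000
After 1 (propagate distance d=16): x=7.2000 theta=0.2000
After 2 (thin lens f=34): x=7.2000 theta=-1/85 (≈-0.0118)
After 3 (propagate distance d=15): x=597/85 (≈7.0235) theta=-1/85 (≈-0.0118)
After 4 (thin lens f=42): x=597/85 (≈7.0235) theta=-213/1190 (≈-0.1790)
After 5 (propagate distance d=24): x=1623/595 (≈2.7277) theta=-213/1190 (≈-0.1790)
Rounded to 4 decimal places: x = 2.7277, theta = -0.1790

Answer: 2.7277 -0.1790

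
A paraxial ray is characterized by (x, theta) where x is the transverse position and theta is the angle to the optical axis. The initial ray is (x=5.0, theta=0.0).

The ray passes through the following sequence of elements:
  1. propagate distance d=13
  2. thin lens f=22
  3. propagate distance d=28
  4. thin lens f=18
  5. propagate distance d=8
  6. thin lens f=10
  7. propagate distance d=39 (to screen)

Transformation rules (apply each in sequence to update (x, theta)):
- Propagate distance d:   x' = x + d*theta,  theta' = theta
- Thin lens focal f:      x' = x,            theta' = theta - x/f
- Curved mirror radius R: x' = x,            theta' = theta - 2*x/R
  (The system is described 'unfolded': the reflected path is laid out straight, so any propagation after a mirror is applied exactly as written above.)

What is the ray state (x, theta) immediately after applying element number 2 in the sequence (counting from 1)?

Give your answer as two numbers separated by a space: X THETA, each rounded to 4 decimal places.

Answer: 5.0000 -0.2273

Derivation:
Initial: x=5.0000 theta=0.0000
After 1 (propagate distance d=13): x=5.0000 theta=0.0000
After 2 (thin lens f=22): x=5.0000 theta=-5/22 (≈-0.2273)
Rounded to 4 decimal places: x = 5.0000, theta = -0.2273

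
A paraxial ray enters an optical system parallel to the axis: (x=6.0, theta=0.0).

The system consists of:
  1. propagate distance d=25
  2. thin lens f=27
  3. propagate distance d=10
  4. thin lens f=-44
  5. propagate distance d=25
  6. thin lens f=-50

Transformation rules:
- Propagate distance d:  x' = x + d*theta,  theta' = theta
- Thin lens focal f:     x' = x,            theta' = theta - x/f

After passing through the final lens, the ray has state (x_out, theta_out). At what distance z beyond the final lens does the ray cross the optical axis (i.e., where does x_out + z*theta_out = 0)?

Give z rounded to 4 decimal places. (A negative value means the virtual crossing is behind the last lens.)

Answer: 2.8583

Derivation:
Initial: x=6.0000 theta=0.0000
After 1 (propagate distance d=25): x=6.0000 theta=0.0000
After 2 (thin lens f=27): x=6.0000 theta=-2/9 (≈-0.2222)
After 3 (propagate distance d=10): x=34/9 (≈3.7778) theta=-2/9 (≈-0.2222)
After 4 (thin lens f=-44): x=34/9 (≈3.7778) theta=-3/22 (≈-0.1364)
After 5 (propagate distance d=25): x=73/198 (≈0.3687) theta=-3/22 (≈-0.1364)
After 6 (thin lens f=-50): x=73/198 (≈0.3687) theta=-1277/9900 (≈-0.1290)
z_focus = -x_out/theta_out = -(73/198)/(-1277/9900) = 3650/1277 ≈ 2.8583
Rounded to 4 decimal places: z = 2.8583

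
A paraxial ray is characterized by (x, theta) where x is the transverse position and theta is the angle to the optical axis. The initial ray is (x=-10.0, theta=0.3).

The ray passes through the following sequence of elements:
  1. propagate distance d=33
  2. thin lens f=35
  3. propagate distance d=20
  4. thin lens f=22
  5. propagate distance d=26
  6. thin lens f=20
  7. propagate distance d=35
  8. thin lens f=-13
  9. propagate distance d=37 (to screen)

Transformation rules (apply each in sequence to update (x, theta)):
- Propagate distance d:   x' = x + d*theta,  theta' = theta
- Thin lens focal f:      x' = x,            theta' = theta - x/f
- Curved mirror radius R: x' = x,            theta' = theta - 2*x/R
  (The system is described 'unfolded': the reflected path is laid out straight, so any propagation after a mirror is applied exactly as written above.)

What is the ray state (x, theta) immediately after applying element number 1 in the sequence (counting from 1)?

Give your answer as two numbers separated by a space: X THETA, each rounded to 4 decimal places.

Answer: -0.1000 0.3000

Derivation:
Initial: x=-10.0000 theta=0.3000
After 1 (propagate distance d=33): x=-0.1000 theta=0.3000
Rounded to 4 decimal places: x = -0.1000, theta = 0.3000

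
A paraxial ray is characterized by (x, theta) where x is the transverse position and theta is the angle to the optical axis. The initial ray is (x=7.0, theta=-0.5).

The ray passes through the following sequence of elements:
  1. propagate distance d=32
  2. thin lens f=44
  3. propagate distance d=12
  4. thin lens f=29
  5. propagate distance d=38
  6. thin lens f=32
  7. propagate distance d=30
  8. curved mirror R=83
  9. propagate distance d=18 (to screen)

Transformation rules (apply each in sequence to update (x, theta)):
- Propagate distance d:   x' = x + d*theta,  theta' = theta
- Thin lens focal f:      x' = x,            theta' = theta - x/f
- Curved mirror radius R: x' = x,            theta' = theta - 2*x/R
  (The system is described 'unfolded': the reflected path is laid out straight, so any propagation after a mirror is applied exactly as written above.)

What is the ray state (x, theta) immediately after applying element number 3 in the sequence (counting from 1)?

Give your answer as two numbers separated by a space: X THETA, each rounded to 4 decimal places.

Initial: x=7.0000 theta=-0.5000
After 1 (propagate distance d=32): x=-9.0000 theta=-0.5000
After 2 (thin lens f=44): x=-9.0000 theta=-13/44 (≈-0.2955)
After 3 (propagate distance d=12): x=-138/11 (≈-12.5455) theta=-13/44 (≈-0.2955)
Rounded to 4 decimal places: x = -12.5455, theta = -0.2955

Answer: -12.5455 -0.2955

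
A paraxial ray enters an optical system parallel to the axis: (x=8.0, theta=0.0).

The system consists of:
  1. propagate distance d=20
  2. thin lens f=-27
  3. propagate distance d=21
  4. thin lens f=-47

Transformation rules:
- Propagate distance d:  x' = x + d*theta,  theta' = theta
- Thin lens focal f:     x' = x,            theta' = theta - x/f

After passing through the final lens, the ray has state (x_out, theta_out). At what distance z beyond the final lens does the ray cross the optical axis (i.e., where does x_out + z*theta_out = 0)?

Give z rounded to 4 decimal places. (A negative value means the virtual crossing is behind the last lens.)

Initial: x=8.0000 theta=0.0000
After 1 (propagate distance d=20): x=8.0000 theta=0.0000
After 2 (thin lens f=-27): x=8.0000 theta=8/27 (≈0.2963)
After 3 (propagate distance d=21): x=128/9 (≈14.2222) theta=8/27 (≈0.2963)
After 4 (thin lens f=-47): x=128/9 (≈14.2222) theta=760/1269 (≈0.5989)
z_focus = -x_out/theta_out = -(128/9)/(760/1269) = -2256/95 ≈ -23.7474
Rounded to 4 decimal places: z = -23.7474

Answer: -23.7474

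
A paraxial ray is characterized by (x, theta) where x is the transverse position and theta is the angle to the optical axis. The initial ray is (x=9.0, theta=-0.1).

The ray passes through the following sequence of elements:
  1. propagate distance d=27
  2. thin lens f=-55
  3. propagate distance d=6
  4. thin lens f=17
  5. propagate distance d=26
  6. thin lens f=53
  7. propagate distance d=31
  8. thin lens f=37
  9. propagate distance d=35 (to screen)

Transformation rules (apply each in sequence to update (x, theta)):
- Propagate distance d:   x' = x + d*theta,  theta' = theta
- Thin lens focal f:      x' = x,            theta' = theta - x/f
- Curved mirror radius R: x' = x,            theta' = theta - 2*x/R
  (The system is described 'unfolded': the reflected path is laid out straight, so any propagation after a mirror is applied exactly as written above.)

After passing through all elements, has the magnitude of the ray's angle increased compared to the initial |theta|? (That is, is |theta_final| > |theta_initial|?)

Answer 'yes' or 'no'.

Answer: no

Derivation:
Initial: x=9.0000 theta=-0.1000
After 1 (propagate distance d=27): x=6.3000 theta=-0.1000
After 2 (thin lens f=-55): x=6.3000 theta=4/275 (≈0.0145)
After 3 (propagate distance d=6): x=3513/550 (≈6.3873) theta=4/275 (≈0.0145)
After 4 (thin lens f=17): x=3513/550 (≈6.3873) theta=-307/850 (≈-0.3612)
After 5 (propagate distance d=26): x=-28081/9350 (≈-3.0033) theta=-307/850 (≈-0.3612)
After 6 (thin lens f=53): x=-28081/9350 (≈-3.0033) theta=-3018/9911 (≈-0.3045)
After 7 (propagate distance d=31): x=-560563/45050 (≈-12.4431) theta=-3018/9911 (≈-0.3045)
After 8 (thin lens f=37): x=-560563/45050 (≈-12.4431) theta=582893/18335350 (≈0.0318)
After 9 (propagate distance d=35 (to screen)): x=-103873943/9167675 (≈-11.3305) theta=582893/18335350 (≈0.0318)
|theta_initial|=0.1000 |theta_final|=582893/18335350 (≈0.0318) -> not increased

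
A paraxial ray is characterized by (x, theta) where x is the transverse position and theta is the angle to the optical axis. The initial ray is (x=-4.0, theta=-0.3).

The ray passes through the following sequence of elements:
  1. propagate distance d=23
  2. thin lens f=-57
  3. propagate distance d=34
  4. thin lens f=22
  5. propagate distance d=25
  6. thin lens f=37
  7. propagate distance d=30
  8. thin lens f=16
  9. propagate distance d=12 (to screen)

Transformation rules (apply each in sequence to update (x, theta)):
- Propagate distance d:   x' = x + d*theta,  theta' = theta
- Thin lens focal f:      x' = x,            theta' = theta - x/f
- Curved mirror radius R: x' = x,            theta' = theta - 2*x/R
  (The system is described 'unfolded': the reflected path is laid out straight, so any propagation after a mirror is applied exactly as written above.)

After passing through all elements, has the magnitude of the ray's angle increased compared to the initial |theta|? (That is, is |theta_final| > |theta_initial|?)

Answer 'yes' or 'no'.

Initial: x=-4.0000 theta=-0.3000
After 1 (propagate distance d=23): x=-10.9000 theta=-0.3000
After 2 (thin lens f=-57): x=-10.9000 theta=-28/57 (≈-0.4912)
After 3 (propagate distance d=34): x=-15733/570 (≈-27.6018) theta=-28/57 (≈-0.4912)
After 4 (thin lens f=22): x=-15733/570 (≈-27.6018) theta=3191/4180 (≈0.7634)
After 5 (propagate distance d=25): x=-106801/12540 (≈-8.5168) theta=3191/4180 (≈0.7634)
After 6 (thin lens f=37): x=-106801/12540 (≈-8.5168) theta=230501/231990 (≈0.9936)
After 7 (propagate distance d=30): x=519917/24420 (≈21.2906) theta=230501/231990 (≈0.9936)
After 8 (thin lens f=16): x=519917/24420 (≈21.2906) theta=-2502391/7423680 (≈-0.3371)
After 9 (propagate distance d=12 (to screen)): x=32006519/1855920 (≈17.2456) theta=-2502391/7423680 (≈-0.3371)
|theta_initial|=0.3000 |theta_final|=2502391/7423680 (≈0.3371) -> increased

Answer: yes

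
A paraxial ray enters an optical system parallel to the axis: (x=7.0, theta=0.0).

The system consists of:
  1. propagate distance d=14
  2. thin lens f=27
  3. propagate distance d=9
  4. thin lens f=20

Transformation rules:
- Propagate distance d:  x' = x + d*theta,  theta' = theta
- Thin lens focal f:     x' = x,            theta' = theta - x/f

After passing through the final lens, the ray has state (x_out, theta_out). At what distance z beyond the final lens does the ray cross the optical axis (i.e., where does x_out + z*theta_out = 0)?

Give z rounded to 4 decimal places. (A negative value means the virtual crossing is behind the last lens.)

Initial: x=7.0000 theta=0.0000
After 1 (propagate distance d=14): x=7.0000 theta=0.0000
After 2 (thin lens f=27): x=7.0000 theta=-7/27 (≈-0.2593)
After 3 (propagate distance d=9): x=14/3 (≈4.6667) theta=-7/27 (≈-0.2593)
After 4 (thin lens f=20): x=14/3 (≈4.6667) theta=-133/270 (≈-0.4926)
z_focus = -x_out/theta_out = -(14/3)/(-133/270) = 180/19 ≈ 9.4737
Rounded to 4 decimal places: z = 9.4737

Answer: 9.4737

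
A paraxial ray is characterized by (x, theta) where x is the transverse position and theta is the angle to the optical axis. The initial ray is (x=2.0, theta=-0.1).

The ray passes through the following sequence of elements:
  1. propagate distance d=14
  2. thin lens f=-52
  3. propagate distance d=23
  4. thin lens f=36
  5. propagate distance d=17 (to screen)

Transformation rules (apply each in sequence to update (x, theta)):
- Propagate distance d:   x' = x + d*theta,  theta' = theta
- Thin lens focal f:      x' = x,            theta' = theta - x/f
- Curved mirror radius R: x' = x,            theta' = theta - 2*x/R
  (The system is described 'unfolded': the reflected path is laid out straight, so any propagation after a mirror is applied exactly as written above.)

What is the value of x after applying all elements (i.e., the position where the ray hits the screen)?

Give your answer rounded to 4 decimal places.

Initial: x=2.0000 theta=-0.1000
After 1 (propagate distance d=14): x=0.6000 theta=-0.1000
After 2 (thin lens f=-52): x=0.6000 theta=-23/260 (≈-0.0885)
After 3 (propagate distance d=23): x=-373/260 (≈-1.4346) theta=-23/260 (≈-0.0885)
After 4 (thin lens f=36): x=-373/260 (≈-1.4346) theta=-7/144 (≈-0.0486)
After 5 (propagate distance d=17 (to screen)): x=-21163/9360 (≈-2.2610) theta=-7/144 (≈-0.0486)
Rounded to 4 decimal places: x = -2.2610

Answer: -2.2610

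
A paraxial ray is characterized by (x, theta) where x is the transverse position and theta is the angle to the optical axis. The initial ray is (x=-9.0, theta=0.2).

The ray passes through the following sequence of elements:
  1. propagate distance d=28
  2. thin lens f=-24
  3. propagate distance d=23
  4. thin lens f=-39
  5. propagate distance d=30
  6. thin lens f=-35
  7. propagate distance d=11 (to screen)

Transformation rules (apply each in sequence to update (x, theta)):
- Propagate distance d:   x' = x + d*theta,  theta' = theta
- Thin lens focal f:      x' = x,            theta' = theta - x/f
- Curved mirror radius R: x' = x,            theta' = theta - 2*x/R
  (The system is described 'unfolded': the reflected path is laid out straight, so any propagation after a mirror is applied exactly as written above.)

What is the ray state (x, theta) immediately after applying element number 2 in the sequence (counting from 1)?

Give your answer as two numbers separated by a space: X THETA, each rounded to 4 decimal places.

Answer: -3.4000 0.0583

Derivation:
Initial: x=-9.0000 theta=0.2000
After 1 (propagate distance d=28): x=-3.4000 theta=0.2000
After 2 (thin lens f=-24): x=-3.4000 theta=7/120 (≈0.0583)
Rounded to 4 decimal places: x = -3.4000, theta = 0.0583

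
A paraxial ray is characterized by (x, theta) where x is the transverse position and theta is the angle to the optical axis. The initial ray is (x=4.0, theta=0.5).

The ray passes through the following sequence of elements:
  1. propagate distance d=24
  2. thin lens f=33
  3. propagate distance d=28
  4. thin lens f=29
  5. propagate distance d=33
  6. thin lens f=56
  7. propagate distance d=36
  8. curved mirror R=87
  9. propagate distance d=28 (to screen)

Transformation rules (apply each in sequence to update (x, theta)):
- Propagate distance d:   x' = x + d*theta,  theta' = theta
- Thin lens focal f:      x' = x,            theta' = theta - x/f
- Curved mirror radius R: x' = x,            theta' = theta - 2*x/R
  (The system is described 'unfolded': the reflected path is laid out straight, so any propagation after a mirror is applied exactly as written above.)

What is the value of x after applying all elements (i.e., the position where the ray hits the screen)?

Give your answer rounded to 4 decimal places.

Answer: -21.8462

Derivation:
Initial: x=4.0000 theta=0.5000
After 1 (propagate distance d=24): x=16.0000 theta=0.5000
After 2 (thin lens f=33): x=16.0000 theta=1/66 (≈0.0152)
After 3 (propagate distance d=28): x=542/33 (≈16.4242) theta=1/66 (≈0.0152)
After 4 (thin lens f=29): x=542/33 (≈16.4242) theta=-1055/1914 (≈-0.5512)
After 5 (propagate distance d=33): x=-3379/1914 (≈-1.7654) theta=-1055/1914 (≈-0.5512)
After 6 (thin lens f=56): x=-3379/1914 (≈-1.7654) theta=-18567/35728 (≈-0.5197)
After 7 (propagate distance d=36): x=-548615/26796 (≈-20.4738) theta=-18567/35728 (≈-0.5197)
After 8 (curved mirror R=87): x=-548615/26796 (≈-20.4738) theta=-457067/9325008 (≈-0.0490)
After 9 (propagate distance d=28 (to screen)): x=-25464487/1165626 (≈-21.8462) theta=-457067/9325008 (≈-0.0490)
Rounded to 4 decimal places: x = -21.8462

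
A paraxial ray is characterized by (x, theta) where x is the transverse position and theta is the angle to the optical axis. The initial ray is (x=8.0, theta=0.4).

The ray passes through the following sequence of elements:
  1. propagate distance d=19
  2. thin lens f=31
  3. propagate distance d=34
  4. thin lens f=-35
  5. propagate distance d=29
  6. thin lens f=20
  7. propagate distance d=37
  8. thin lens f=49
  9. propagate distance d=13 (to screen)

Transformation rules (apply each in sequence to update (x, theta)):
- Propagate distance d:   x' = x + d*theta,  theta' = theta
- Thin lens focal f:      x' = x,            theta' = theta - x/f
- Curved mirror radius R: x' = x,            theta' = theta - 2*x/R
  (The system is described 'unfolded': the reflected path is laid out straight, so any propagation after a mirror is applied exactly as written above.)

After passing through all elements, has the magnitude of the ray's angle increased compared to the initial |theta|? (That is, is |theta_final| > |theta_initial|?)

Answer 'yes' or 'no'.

Initial: x=8.0000 theta=0.4000
After 1 (propagate distance d=19): x=15.6000 theta=0.4000
After 2 (thin lens f=31): x=15.6000 theta=-16/155 (≈-0.1032)
After 3 (propagate distance d=34): x=1874/155 (≈12.0903) theta=-16/155 (≈-0.1032)
After 4 (thin lens f=-35): x=1874/155 (≈12.0903) theta=1314/5425 (≈0.2422)
After 5 (propagate distance d=29): x=103696/5425 (≈19.1145) theta=1314/5425 (≈0.2422)
After 6 (thin lens f=20): x=103696/5425 (≈19.1145) theta=-19354/27125 (≈-0.7135)
After 7 (propagate distance d=37): x=-197618/27125 (≈-7.2855) theta=-19354/27125 (≈-0.7135)
After 8 (thin lens f=49): x=-197618/27125 (≈-7.2855) theta=-750728/1329125 (≈-0.5648)
After 9 (propagate distance d=13 (to screen)): x=-19442746/1329125 (≈-14.6282) theta=-750728/1329125 (≈-0.5648)
|theta_initial|=0.4000 |theta_final|=750728/1329125 (≈0.5648) -> increased

Answer: yes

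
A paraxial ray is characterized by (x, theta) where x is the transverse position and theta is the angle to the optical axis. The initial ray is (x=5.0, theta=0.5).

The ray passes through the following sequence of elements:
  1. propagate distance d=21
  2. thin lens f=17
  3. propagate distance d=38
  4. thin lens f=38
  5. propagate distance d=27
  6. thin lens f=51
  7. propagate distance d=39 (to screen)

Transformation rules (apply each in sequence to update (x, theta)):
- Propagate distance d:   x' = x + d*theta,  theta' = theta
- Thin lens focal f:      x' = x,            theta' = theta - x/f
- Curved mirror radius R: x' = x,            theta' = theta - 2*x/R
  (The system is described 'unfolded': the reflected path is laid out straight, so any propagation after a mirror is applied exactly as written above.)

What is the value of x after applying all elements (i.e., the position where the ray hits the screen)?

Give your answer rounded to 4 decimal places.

Answer: -18.5338

Derivation:
Initial: x=5.0000 theta=0.5000
After 1 (propagate distance d=21): x=15.5000 theta=0.5000
After 2 (thin lens f=17): x=15.5000 theta=-7/17 (≈-0.4118)
After 3 (propagate distance d=38): x=-5/34 (≈-0.1471) theta=-7/17 (≈-0.4118)
After 4 (thin lens f=38): x=-5/34 (≈-0.1471) theta=-31/76 (≈-0.4079)
After 5 (propagate distance d=27): x=-14419/1292 (≈-11.1602) theta=-31/76 (≈-0.4079)
After 6 (thin lens f=51): x=-14419/1292 (≈-11.1602) theta=-6229/32946 (≈-0.1891)
After 7 (propagate distance d=39 (to screen)): x=-407077/21964 (≈-18.5338) theta=-6229/32946 (≈-0.1891)
Rounded to 4 decimal places: x = -18.5338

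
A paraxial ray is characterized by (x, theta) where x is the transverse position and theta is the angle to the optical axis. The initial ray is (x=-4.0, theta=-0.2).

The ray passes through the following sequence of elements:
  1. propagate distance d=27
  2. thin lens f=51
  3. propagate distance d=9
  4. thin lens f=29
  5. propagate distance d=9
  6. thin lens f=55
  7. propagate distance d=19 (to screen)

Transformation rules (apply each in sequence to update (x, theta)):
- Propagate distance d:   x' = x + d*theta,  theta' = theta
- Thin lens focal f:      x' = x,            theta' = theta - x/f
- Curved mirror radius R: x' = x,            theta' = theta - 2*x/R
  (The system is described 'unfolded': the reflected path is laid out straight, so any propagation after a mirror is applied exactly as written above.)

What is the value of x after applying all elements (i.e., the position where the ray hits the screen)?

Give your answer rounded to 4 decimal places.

Initial: x=-4.0000 theta=-0.2000
After 1 (propagate distance d=27): x=-9.4000 theta=-0.2000
After 2 (thin lens f=51): x=-9.4000 theta=-4/255 (≈-0.0157)
After 3 (propagate distance d=9): x=-811/85 (≈-9.5412) theta=-4/255 (≈-0.0157)
After 4 (thin lens f=29): x=-811/85 (≈-9.5412) theta=2317/7395 (≈0.3133)
After 5 (propagate distance d=9): x=-16568/2465 (≈-6.7213) theta=2317/7395 (≈0.3133)
After 6 (thin lens f=55): x=-16568/2465 (≈-6.7213) theta=177139/406725 (≈0.4355)
After 7 (propagate distance d=19 (to screen)): x=631921/406725 (≈1.5537) theta=177139/406725 (≈0.4355)
Rounded to 4 decimal places: x = 1.5537

Answer: 1.5537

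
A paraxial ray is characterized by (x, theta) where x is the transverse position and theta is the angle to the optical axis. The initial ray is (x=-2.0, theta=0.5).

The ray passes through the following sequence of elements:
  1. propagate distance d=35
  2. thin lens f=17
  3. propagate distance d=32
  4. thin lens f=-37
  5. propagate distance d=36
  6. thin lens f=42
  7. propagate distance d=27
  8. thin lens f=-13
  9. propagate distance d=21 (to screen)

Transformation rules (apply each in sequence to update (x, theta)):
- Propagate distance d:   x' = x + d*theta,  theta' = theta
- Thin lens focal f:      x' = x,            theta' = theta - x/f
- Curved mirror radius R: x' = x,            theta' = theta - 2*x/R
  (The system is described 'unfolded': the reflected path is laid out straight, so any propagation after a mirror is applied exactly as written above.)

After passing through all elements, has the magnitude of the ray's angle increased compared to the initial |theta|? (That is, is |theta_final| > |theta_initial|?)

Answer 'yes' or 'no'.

Initial: x=-2.0000 theta=0.5000
After 1 (propagate distance d=35): x=15.5000 theta=0.5000
After 2 (thin lens f=17): x=15.5000 theta=-7/17 (≈-0.4118)
After 3 (propagate distance d=32): x=79/34 (≈2.3235) theta=-7/17 (≈-0.4118)
After 4 (thin lens f=-37): x=79/34 (≈2.3235) theta=-439/1258 (≈-0.3490)
After 5 (propagate distance d=36): x=-12881/1258 (≈-10.2393) theta=-439/1258 (≈-0.3490)
After 6 (thin lens f=42): x=-12881/1258 (≈-10.2393) theta=-5557/52836 (≈-0.1052)
After 7 (propagate distance d=27): x=-230347/17612 (≈-13.0790) theta=-5557/52836 (≈-0.1052)
After 8 (thin lens f=-13): x=-230347/17612 (≈-13.0790) theta=-29357/26418 (≈-1.1112)
After 9 (propagate distance d=21 (to screen)): x=-641345/17612 (≈-36.4152) theta=-29357/26418 (≈-1.1112)
|theta_initial|=0.5000 |theta_final|=29357/26418 (≈1.1112) -> increased

Answer: yes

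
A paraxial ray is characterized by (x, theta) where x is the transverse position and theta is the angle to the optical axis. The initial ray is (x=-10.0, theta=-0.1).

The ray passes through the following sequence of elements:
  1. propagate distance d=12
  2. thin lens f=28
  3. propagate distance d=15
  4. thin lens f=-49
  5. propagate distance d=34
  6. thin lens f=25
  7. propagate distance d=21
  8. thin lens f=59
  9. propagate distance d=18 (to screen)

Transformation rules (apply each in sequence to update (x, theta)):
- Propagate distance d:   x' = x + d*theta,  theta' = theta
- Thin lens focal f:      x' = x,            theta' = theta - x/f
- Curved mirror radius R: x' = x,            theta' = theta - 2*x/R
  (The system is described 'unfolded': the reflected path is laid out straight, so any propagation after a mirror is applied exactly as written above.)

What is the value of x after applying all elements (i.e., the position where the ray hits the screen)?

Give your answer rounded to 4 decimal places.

Answer: 6.0209

Derivation:
Initial: x=-10.0000 theta=-0.1000
After 1 (propagate distance d=12): x=-11.2000 theta=-0.1000
After 2 (thin lens f=28): x=-11.2000 theta=0.3000
After 3 (propagate distance d=15): x=-6.7000 theta=0.3000
After 4 (thin lens f=-49): x=-6.7000 theta=8/49 (≈0.1633)
After 5 (propagate distance d=34): x=-563/490 (≈-1.1490) theta=8/49 (≈0.1633)
After 6 (thin lens f=25): x=-563/490 (≈-1.1490) theta=2563/12250 (≈0.2092)
After 7 (propagate distance d=21): x=19874/6125 (≈3.2447) theta=2563/12250 (≈0.2092)
After 8 (thin lens f=59): x=19874/6125 (≈3.2447) theta=111469/722750 (≈0.1542)
After 9 (propagate distance d=18 (to screen)): x=2175787/361375 (≈6.0209) theta=111469/722750 (≈0.1542)
Rounded to 4 decimal places: x = 6.0209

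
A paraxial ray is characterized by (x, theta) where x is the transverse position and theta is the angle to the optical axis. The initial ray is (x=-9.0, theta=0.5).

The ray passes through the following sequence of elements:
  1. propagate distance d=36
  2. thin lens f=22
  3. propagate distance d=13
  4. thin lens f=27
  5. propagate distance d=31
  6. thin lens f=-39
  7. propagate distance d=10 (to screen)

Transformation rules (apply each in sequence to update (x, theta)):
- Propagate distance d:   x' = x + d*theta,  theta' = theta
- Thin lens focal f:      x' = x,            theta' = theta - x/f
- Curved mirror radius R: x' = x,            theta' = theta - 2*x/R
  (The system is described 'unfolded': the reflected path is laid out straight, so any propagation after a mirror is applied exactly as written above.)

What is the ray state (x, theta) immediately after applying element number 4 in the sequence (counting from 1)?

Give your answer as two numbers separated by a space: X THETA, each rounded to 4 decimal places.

Initial: x=-9.0000 theta=0.5000
After 1 (propagate distance d=36): x=9.0000 theta=0.5000
After 2 (thin lens f=22): x=9.0000 theta=1/11 (≈0.0909)
After 3 (propagate distance d=13): x=112/11 (≈10.1818) theta=1/11 (≈0.0909)
After 4 (thin lens f=27): x=112/11 (≈10.1818) theta=-85/297 (≈-0.2862)
Rounded to 4 decimal places: x = 10.1818, theta = -0.2862

Answer: 10.1818 -0.2862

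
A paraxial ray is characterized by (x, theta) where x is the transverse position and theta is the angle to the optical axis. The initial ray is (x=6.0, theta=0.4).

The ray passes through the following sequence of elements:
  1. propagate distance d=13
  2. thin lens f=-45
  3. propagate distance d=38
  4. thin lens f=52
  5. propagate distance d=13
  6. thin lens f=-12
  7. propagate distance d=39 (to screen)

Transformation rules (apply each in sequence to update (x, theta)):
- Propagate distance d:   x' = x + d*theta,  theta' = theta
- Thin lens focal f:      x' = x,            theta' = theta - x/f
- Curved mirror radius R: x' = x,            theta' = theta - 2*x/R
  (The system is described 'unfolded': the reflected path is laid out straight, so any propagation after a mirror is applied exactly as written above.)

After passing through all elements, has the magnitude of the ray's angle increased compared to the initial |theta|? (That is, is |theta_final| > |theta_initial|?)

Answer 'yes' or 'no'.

Initial: x=6.0000 theta=0.4000
After 1 (propagate distance d=13): x=11.2000 theta=0.4000
After 2 (thin lens f=-45): x=11.2000 theta=146/225 (≈0.6489)
After 3 (propagate distance d=38): x=8068/225 (≈35.8578) theta=146/225 (≈0.6489)
After 4 (thin lens f=52): x=8068/225 (≈35.8578) theta=-119/2925 (≈-0.0407)
After 5 (propagate distance d=13): x=7949/225 (≈35.3289) theta=-119/2925 (≈-0.0407)
After 6 (thin lens f=-12): x=7949/225 (≈35.3289) theta=101909/35100 (≈2.9034)
After 7 (propagate distance d=39 (to screen)): x=26741/180 (≈148.5611) theta=101909/35100 (≈2.9034)
|theta_initial|=0.4000 |theta_final|=101909/35100 (≈2.9034) -> increased

Answer: yes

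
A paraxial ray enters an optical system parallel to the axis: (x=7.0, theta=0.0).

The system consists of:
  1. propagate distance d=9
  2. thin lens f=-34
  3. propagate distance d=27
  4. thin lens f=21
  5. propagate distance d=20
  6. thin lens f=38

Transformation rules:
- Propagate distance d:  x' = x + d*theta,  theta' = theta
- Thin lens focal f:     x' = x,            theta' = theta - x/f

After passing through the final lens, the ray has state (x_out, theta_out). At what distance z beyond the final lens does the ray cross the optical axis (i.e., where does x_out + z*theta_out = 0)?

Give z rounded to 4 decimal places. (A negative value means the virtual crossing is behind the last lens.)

Initial: x=7.0000 theta=0.0000
After 1 (propagate distance d=9): x=7.0000 theta=0.0000
After 2 (thin lens f=-34): x=7.0000 theta=7/34 (≈0.2059)
After 3 (propagate distance d=27): x=427/34 (≈12.5588) theta=7/34 (≈0.2059)
After 4 (thin lens f=21): x=427/34 (≈12.5588) theta=-20/51 (≈-0.3922)
After 5 (propagate distance d=20): x=481/102 (≈4.7157) theta=-20/51 (≈-0.3922)
After 6 (thin lens f=38): x=481/102 (≈4.7157) theta=-667/1292 (≈-0.5163)
z_focus = -x_out/theta_out = -(481/102)/(-667/1292) = 18278/2001 ≈ 9.1344
Rounded to 4 decimal places: z = 9.1344

Answer: 9.1344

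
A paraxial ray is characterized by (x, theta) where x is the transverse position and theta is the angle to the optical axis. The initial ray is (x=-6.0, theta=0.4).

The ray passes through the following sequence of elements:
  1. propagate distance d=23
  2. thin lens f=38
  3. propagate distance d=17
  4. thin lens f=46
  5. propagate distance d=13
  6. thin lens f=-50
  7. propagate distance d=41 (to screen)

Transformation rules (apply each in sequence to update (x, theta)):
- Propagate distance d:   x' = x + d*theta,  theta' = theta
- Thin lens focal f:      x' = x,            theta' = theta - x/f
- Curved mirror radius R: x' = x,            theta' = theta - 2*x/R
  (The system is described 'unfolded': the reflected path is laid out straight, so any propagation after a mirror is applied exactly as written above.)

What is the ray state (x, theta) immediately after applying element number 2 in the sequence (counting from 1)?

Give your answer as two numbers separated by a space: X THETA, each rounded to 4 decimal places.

Initial: x=-6.0000 theta=0.4000
After 1 (propagate distance d=23): x=3.2000 theta=0.4000
After 2 (thin lens f=38): x=3.2000 theta=6/19 (≈0.3158)
Rounded to 4 decimal places: x = 3.2000, theta = 0.3158

Answer: 3.2000 0.3158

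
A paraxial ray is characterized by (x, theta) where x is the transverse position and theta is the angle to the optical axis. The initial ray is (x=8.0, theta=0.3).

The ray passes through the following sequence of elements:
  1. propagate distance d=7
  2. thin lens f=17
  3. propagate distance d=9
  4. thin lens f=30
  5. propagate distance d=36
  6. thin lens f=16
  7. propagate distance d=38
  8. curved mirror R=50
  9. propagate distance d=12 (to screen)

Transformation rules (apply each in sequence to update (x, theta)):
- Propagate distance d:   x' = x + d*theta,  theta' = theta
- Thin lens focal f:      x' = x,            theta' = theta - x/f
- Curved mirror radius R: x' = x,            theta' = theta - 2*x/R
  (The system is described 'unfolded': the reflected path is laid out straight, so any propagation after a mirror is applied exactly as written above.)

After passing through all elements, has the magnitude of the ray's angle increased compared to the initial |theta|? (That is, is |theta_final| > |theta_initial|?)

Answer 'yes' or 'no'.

Answer: yes

Derivation:
Initial: x=8.0000 theta=0.3000
After 1 (propagate distance d=7): x=10.1000 theta=0.3000
After 2 (thin lens f=17): x=10.1000 theta=-5/17 (≈-0.2941)
After 3 (propagate distance d=9): x=1267/170 (≈7.4529) theta=-5/17 (≈-0.2941)
After 4 (thin lens f=30): x=1267/170 (≈7.4529) theta=-2767/5100 (≈-0.5425)
After 5 (propagate distance d=36): x=-10267/850 (≈-12.0788) theta=-2767/5100 (≈-0.5425)
After 6 (thin lens f=16): x=-10267/850 (≈-12.0788) theta=1733/8160 (≈0.2124)
After 7 (propagate distance d=38): x=-81773/20400 (≈-4.0085) theta=1733/8160 (≈0.2124)
After 8 (curved mirror R=50): x=-81773/20400 (≈-4.0085) theta=22363/60000 (≈0.3727)
After 9 (propagate distance d=12 (to screen)): x=236701/510000 (≈0.4641) theta=22363/60000 (≈0.3727)
|theta_initial|=0.3000 |theta_final|=22363/60000 (≈0.3727) -> increased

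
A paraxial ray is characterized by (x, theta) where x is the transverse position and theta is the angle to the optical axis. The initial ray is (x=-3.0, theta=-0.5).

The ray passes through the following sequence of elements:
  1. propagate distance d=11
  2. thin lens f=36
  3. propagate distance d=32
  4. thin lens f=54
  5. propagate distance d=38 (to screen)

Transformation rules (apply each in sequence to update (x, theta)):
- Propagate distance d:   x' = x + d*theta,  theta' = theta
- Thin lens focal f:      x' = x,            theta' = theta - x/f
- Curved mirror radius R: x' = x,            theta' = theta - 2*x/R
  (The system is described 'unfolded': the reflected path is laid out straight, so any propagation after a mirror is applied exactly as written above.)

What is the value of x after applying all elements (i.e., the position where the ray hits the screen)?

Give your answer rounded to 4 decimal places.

Initial: x=-3.0000 theta=-0.5000
After 1 (propagate distance d=11): x=-8.5000 theta=-0.5000
After 2 (thin lens f=36): x=-8.5000 theta=-19/72 (≈-0.2639)
After 3 (propagate distance d=32): x=-305/18 (≈-16.9444) theta=-19/72 (≈-0.2639)
After 4 (thin lens f=54): x=-305/18 (≈-16.9444) theta=97/1944 (≈0.0499)
After 5 (propagate distance d=38 (to screen)): x=-14627/972 (≈-15.0484) theta=97/1944 (≈0.0499)
Rounded to 4 decimal places: x = -15.0484

Answer: -15.0484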